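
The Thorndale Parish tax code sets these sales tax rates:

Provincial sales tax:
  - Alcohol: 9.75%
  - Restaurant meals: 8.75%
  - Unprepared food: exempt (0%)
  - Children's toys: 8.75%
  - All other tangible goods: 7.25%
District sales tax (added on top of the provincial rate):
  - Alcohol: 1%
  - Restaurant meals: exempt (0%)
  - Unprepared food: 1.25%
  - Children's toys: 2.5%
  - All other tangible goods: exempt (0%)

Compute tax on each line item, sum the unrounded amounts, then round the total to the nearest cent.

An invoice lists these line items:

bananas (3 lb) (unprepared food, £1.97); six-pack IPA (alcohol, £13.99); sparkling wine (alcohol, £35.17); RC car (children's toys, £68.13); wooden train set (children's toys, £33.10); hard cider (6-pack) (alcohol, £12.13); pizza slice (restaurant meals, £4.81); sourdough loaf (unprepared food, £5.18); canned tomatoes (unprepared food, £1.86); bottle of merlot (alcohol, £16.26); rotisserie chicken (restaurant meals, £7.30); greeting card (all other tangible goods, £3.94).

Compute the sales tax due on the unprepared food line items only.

£0.11

Bananas (3 lb) £1.97: unprepared food → 0% + 1.25% district = 1.25% → £0.024625
Sourdough loaf £5.18: unprepared food → 0% + 1.25% district = 1.25% → £0.06475
Canned tomatoes £1.86: unprepared food → 0% + 1.25% district = 1.25% → £0.02325
Tax on unprepared food: unrounded sum = £0.112625 → £0.11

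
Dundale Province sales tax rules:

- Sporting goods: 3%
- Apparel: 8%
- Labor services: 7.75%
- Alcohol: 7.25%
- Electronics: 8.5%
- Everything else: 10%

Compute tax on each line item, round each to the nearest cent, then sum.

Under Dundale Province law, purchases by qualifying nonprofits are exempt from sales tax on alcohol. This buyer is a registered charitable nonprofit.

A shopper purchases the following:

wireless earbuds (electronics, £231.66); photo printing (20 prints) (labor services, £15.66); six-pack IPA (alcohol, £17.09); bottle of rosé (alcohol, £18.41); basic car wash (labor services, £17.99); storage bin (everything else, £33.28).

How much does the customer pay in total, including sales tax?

£359.71

Wireless earbuds £231.66: electronics → 8.5% → £19.69
Photo printing (20 prints) £15.66: labor services → 7.75% → £1.21
Six-pack IPA £17.09: alcohol, buyer-exempt → 0% → £0.00
Bottle of rosé £18.41: alcohol, buyer-exempt → 0% → £0.00
Basic car wash £17.99: labor services → 7.75% → £1.39
Storage bin £33.28: everything else → 10% → £3.33
Subtotal = £334.09; tax = £25.62; total due = £359.71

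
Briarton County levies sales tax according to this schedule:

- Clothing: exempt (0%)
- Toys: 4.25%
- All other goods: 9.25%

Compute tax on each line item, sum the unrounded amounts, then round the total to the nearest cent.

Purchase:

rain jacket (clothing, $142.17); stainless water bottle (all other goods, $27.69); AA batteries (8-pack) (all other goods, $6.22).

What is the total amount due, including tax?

$179.22

Rain jacket $142.17: clothing → 0% → $0.00
Stainless water bottle $27.69: all other goods → 9.25% → $2.561325
AA batteries (8-pack) $6.22: all other goods → 9.25% → $0.57535
Subtotal = $176.08; unrounded tax = $3.136675 → $3.14; total due = $179.22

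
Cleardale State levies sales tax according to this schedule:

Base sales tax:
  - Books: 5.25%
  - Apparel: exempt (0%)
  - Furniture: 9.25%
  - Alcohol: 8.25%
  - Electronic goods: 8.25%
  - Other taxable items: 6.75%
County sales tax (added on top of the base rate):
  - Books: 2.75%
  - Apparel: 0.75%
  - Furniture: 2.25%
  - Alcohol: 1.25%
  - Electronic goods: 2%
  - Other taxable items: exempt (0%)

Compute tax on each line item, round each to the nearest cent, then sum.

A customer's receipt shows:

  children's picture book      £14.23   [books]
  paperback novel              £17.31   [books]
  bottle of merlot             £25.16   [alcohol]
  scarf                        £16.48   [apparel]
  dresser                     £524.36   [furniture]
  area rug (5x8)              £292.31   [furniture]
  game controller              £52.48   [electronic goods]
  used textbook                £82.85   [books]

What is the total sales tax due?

Children's picture book £14.23: books → 5.25% + 2.75% county = 8% → £1.14
Paperback novel £17.31: books → 5.25% + 2.75% county = 8% → £1.38
Bottle of merlot £25.16: alcohol → 8.25% + 1.25% county = 9.5% → £2.39
Scarf £16.48: apparel → 0% + 0.75% county = 0.75% → £0.12
Dresser £524.36: furniture → 9.25% + 2.25% county = 11.5% → £60.30
Area rug (5x8) £292.31: furniture → 9.25% + 2.25% county = 11.5% → £33.62
Game controller £52.48: electronic goods → 8.25% + 2% county = 10.25% → £5.38
Used textbook £82.85: books → 5.25% + 2.75% county = 8% → £6.63
Total tax = £1.14 + £1.38 + £2.39 + £0.12 + £60.30 + £33.62 + £5.38 + £6.63 = £110.96

£110.96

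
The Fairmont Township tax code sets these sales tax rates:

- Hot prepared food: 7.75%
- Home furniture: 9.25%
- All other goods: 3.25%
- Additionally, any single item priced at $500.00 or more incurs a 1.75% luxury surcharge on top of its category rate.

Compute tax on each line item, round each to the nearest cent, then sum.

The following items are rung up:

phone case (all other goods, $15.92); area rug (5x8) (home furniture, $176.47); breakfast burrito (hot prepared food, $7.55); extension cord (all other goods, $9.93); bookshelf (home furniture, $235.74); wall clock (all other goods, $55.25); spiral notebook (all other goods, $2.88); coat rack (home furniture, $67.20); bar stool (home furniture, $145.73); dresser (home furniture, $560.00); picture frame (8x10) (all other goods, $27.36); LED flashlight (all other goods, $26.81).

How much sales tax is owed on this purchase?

$124.51

Phone case $15.92: all other goods → 3.25% → $0.52
Area rug (5x8) $176.47: home furniture → 9.25% → $16.32
Breakfast burrito $7.55: hot prepared food → 7.75% → $0.59
Extension cord $9.93: all other goods → 3.25% → $0.32
Bookshelf $235.74: home furniture → 9.25% → $21.81
Wall clock $55.25: all other goods → 3.25% → $1.80
Spiral notebook $2.88: all other goods → 3.25% → $0.09
Coat rack $67.20: home furniture → 9.25% → $6.22
Bar stool $145.73: home furniture → 9.25% → $13.48
Dresser $560.00: home furniture → 9.25% + 1.75% surcharge = 11% → $61.60
Picture frame (8x10) $27.36: all other goods → 3.25% → $0.89
LED flashlight $26.81: all other goods → 3.25% → $0.87
Total tax = $0.52 + $16.32 + $0.59 + $0.32 + $21.81 + $1.80 + $0.09 + $6.22 + $13.48 + $61.60 + $0.89 + $0.87 = $124.51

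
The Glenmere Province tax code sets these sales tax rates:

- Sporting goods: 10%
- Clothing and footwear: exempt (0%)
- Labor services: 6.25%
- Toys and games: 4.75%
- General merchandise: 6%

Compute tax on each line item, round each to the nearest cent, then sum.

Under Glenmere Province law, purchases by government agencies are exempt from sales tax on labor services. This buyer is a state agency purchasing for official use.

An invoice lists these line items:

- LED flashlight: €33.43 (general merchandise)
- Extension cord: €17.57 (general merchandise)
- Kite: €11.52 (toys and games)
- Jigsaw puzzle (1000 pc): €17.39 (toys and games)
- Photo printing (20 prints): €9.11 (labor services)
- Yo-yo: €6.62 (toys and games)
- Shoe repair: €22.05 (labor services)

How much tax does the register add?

€4.75

LED flashlight €33.43: general merchandise → 6% → €2.01
Extension cord €17.57: general merchandise → 6% → €1.05
Kite €11.52: toys and games → 4.75% → €0.55
Jigsaw puzzle (1000 pc) €17.39: toys and games → 4.75% → €0.83
Photo printing (20 prints) €9.11: labor services, buyer-exempt → 0% → €0.00
Yo-yo €6.62: toys and games → 4.75% → €0.31
Shoe repair €22.05: labor services, buyer-exempt → 0% → €0.00
Total tax = €2.01 + €1.05 + €0.55 + €0.83 + €0.31 = €4.75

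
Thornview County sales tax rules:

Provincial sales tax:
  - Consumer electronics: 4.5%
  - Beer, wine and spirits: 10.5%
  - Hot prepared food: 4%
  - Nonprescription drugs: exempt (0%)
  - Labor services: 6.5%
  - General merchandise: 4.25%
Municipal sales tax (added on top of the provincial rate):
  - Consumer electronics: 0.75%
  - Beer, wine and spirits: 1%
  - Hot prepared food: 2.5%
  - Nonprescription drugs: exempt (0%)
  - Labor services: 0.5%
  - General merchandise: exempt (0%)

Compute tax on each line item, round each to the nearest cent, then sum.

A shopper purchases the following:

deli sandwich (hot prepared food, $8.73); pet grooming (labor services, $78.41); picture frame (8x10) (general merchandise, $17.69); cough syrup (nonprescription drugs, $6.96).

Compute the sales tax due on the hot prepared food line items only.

$0.57

Deli sandwich $8.73: hot prepared food → 4% + 2.5% municipal = 6.5% → $0.57
Tax on hot prepared food = $0.57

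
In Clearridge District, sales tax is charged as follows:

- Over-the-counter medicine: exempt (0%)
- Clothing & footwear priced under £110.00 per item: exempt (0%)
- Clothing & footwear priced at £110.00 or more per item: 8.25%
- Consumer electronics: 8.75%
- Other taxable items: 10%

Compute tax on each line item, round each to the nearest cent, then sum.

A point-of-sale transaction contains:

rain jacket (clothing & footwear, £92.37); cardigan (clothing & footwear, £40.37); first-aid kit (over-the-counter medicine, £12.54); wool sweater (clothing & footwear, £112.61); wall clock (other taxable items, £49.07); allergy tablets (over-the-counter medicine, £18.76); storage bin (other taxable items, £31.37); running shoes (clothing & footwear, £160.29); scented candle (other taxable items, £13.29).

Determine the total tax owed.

£31.89

Rain jacket £92.37: clothing & footwear, under £110.00 → 0% → £0.00
Cardigan £40.37: clothing & footwear, under £110.00 → 0% → £0.00
First-aid kit £12.54: over-the-counter medicine → 0% → £0.00
Wool sweater £112.61: clothing & footwear, £110.00 or more → 8.25% → £9.29
Wall clock £49.07: other taxable items → 10% → £4.91
Allergy tablets £18.76: over-the-counter medicine → 0% → £0.00
Storage bin £31.37: other taxable items → 10% → £3.14
Running shoes £160.29: clothing & footwear, £110.00 or more → 8.25% → £13.22
Scented candle £13.29: other taxable items → 10% → £1.33
Total tax = £9.29 + £4.91 + £3.14 + £13.22 + £1.33 = £31.89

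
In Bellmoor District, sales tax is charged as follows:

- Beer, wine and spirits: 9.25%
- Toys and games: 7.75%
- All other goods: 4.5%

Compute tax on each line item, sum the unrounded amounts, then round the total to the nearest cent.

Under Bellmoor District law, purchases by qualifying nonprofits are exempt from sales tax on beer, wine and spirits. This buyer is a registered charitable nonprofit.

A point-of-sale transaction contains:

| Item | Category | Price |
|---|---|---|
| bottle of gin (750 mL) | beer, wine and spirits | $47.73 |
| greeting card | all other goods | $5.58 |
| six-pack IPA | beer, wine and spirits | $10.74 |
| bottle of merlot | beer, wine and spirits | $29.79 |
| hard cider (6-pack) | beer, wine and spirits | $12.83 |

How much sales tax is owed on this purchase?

$0.25

Bottle of gin (750 mL) $47.73: beer, wine and spirits, buyer-exempt → 0% → $0.00
Greeting card $5.58: all other goods → 4.5% → $0.2511
Six-pack IPA $10.74: beer, wine and spirits, buyer-exempt → 0% → $0.00
Bottle of merlot $29.79: beer, wine and spirits, buyer-exempt → 0% → $0.00
Hard cider (6-pack) $12.83: beer, wine and spirits, buyer-exempt → 0% → $0.00
Unrounded tax sum = $0.2511 → $0.25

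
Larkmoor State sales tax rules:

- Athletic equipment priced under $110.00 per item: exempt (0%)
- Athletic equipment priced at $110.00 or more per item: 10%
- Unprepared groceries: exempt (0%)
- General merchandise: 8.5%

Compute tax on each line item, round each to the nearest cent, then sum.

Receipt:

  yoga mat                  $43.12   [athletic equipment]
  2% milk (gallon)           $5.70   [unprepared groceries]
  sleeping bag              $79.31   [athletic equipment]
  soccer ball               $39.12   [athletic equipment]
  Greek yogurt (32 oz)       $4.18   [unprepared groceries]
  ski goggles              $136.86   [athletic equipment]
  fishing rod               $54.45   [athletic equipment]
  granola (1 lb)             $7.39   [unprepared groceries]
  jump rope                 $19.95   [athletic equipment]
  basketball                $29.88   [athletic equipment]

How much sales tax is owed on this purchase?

Yoga mat $43.12: athletic equipment, under $110.00 → 0% → $0.00
2% milk (gallon) $5.70: unprepared groceries → 0% → $0.00
Sleeping bag $79.31: athletic equipment, under $110.00 → 0% → $0.00
Soccer ball $39.12: athletic equipment, under $110.00 → 0% → $0.00
Greek yogurt (32 oz) $4.18: unprepared groceries → 0% → $0.00
Ski goggles $136.86: athletic equipment, $110.00 or more → 10% → $13.69
Fishing rod $54.45: athletic equipment, under $110.00 → 0% → $0.00
Granola (1 lb) $7.39: unprepared groceries → 0% → $0.00
Jump rope $19.95: athletic equipment, under $110.00 → 0% → $0.00
Basketball $29.88: athletic equipment, under $110.00 → 0% → $0.00
Total tax = $13.69

$13.69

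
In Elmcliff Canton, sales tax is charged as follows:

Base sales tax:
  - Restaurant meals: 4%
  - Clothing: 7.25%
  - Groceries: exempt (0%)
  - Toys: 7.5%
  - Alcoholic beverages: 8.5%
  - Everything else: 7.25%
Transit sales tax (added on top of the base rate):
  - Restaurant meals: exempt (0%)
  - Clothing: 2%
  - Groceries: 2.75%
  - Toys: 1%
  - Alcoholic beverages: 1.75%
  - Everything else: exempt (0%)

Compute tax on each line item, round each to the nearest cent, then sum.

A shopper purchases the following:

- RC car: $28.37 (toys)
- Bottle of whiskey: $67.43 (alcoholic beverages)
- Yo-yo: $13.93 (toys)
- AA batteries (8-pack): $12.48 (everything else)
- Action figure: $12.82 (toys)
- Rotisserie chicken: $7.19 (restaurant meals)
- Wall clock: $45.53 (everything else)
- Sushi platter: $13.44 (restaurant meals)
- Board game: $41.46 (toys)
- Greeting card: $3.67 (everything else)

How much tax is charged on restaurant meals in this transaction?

Rotisserie chicken $7.19: restaurant meals → 4% + 0% transit = 4% → $0.29
Sushi platter $13.44: restaurant meals → 4% + 0% transit = 4% → $0.54
Tax on restaurant meals = $0.29 + $0.54 = $0.83

$0.83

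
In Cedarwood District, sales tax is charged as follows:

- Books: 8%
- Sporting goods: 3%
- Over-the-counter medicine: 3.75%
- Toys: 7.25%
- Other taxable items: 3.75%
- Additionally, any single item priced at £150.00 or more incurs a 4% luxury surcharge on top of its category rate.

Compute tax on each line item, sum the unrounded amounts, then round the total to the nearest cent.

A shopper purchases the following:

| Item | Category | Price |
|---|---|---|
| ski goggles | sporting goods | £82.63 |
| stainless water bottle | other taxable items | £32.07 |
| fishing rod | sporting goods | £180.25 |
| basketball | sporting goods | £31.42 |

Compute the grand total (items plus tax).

Ski goggles £82.63: sporting goods → 3% → £2.4789
Stainless water bottle £32.07: other taxable items → 3.75% → £1.202625
Fishing rod £180.25: sporting goods → 3% + 4% surcharge = 7% → £12.6175
Basketball £31.42: sporting goods → 3% → £0.9426
Subtotal = £326.37; unrounded tax = £17.241625 → £17.24; total due = £343.61

£343.61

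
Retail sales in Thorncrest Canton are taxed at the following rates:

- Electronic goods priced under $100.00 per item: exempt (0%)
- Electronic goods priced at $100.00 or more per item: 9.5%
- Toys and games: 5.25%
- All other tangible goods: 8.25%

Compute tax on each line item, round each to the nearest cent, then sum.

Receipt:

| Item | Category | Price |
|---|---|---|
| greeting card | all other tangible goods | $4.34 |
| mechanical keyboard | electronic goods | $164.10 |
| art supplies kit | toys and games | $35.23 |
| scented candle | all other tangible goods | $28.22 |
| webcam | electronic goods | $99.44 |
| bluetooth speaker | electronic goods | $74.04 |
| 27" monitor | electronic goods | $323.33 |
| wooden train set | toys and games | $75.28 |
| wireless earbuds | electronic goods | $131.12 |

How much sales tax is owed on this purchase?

Greeting card $4.34: all other tangible goods → 8.25% → $0.36
Mechanical keyboard $164.10: electronic goods, $100.00 or more → 9.5% → $15.59
Art supplies kit $35.23: toys and games → 5.25% → $1.85
Scented candle $28.22: all other tangible goods → 8.25% → $2.33
Webcam $99.44: electronic goods, under $100.00 → 0% → $0.00
Bluetooth speaker $74.04: electronic goods, under $100.00 → 0% → $0.00
27" monitor $323.33: electronic goods, $100.00 or more → 9.5% → $30.72
Wooden train set $75.28: toys and games → 5.25% → $3.95
Wireless earbuds $131.12: electronic goods, $100.00 or more → 9.5% → $12.46
Total tax = $0.36 + $15.59 + $1.85 + $2.33 + $30.72 + $3.95 + $12.46 = $67.26

$67.26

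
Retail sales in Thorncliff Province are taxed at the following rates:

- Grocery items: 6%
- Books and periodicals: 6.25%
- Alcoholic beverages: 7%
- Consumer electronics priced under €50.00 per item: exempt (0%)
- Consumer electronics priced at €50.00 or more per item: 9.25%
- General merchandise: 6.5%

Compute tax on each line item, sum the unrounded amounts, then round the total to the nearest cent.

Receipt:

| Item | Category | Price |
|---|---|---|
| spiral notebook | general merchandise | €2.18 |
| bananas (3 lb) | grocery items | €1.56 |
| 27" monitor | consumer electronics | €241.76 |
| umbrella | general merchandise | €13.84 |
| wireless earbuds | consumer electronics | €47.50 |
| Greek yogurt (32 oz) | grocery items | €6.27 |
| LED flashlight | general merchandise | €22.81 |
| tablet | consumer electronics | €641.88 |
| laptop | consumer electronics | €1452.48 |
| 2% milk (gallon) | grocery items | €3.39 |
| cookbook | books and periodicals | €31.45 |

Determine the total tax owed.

€221.25

Spiral notebook €2.18: general merchandise → 6.5% → €0.1417
Bananas (3 lb) €1.56: grocery items → 6% → €0.0936
27" monitor €241.76: consumer electronics, €50.00 or more → 9.25% → €22.3628
Umbrella €13.84: general merchandise → 6.5% → €0.8996
Wireless earbuds €47.50: consumer electronics, under €50.00 → 0% → €0.00
Greek yogurt (32 oz) €6.27: grocery items → 6% → €0.3762
LED flashlight €22.81: general merchandise → 6.5% → €1.48265
Tablet €641.88: consumer electronics, €50.00 or more → 9.25% → €59.3739
Laptop €1452.48: consumer electronics, €50.00 or more → 9.25% → €134.3544
2% milk (gallon) €3.39: grocery items → 6% → €0.2034
Cookbook €31.45: books and periodicals → 6.25% → €1.965625
Unrounded tax sum = €221.253875 → €221.25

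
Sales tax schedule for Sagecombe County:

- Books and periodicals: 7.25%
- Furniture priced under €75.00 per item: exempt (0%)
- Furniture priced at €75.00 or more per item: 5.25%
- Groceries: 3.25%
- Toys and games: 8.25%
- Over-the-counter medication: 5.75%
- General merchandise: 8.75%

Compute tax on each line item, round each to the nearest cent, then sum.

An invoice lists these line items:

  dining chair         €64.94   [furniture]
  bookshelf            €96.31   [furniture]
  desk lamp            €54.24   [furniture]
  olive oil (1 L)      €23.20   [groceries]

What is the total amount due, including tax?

Dining chair €64.94: furniture, under €75.00 → 0% → €0.00
Bookshelf €96.31: furniture, €75.00 or more → 5.25% → €5.06
Desk lamp €54.24: furniture, under €75.00 → 0% → €0.00
Olive oil (1 L) €23.20: groceries → 3.25% → €0.75
Subtotal = €238.69; tax = €5.81; total due = €244.50

€244.50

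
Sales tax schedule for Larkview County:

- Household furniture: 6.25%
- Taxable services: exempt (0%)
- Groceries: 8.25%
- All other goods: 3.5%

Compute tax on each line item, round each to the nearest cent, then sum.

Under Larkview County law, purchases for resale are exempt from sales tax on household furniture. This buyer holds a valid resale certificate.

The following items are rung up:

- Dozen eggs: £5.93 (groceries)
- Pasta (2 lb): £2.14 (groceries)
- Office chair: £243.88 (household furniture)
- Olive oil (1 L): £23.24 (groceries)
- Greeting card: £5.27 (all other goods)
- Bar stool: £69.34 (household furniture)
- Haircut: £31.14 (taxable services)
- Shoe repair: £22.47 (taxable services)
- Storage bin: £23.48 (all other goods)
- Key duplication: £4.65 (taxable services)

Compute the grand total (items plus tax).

£435.13

Dozen eggs £5.93: groceries → 8.25% → £0.49
Pasta (2 lb) £2.14: groceries → 8.25% → £0.18
Office chair £243.88: household furniture, buyer-exempt → 0% → £0.00
Olive oil (1 L) £23.24: groceries → 8.25% → £1.92
Greeting card £5.27: all other goods → 3.5% → £0.18
Bar stool £69.34: household furniture, buyer-exempt → 0% → £0.00
Haircut £31.14: taxable services → 0% → £0.00
Shoe repair £22.47: taxable services → 0% → £0.00
Storage bin £23.48: all other goods → 3.5% → £0.82
Key duplication £4.65: taxable services → 0% → £0.00
Subtotal = £431.54; tax = £3.59; total due = £435.13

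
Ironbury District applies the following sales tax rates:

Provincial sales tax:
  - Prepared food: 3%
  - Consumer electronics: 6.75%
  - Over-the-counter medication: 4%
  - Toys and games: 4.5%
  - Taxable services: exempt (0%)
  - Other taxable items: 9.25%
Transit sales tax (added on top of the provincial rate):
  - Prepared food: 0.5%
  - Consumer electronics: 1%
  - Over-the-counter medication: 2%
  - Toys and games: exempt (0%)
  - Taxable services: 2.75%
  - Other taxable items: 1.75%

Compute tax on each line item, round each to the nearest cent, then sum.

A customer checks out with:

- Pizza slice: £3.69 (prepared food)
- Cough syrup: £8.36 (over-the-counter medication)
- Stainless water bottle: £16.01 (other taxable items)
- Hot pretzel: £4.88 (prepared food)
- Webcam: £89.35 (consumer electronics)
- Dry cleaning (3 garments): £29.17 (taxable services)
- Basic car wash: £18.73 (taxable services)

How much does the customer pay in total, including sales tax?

Pizza slice £3.69: prepared food → 3% + 0.5% transit = 3.5% → £0.13
Cough syrup £8.36: over-the-counter medication → 4% + 2% transit = 6% → £0.50
Stainless water bottle £16.01: other taxable items → 9.25% + 1.75% transit = 11% → £1.76
Hot pretzel £4.88: prepared food → 3% + 0.5% transit = 3.5% → £0.17
Webcam £89.35: consumer electronics → 6.75% + 1% transit = 7.75% → £6.92
Dry cleaning (3 garments) £29.17: taxable services → 0% + 2.75% transit = 2.75% → £0.80
Basic car wash £18.73: taxable services → 0% + 2.75% transit = 2.75% → £0.52
Subtotal = £170.19; tax = £10.80; total due = £180.99

£180.99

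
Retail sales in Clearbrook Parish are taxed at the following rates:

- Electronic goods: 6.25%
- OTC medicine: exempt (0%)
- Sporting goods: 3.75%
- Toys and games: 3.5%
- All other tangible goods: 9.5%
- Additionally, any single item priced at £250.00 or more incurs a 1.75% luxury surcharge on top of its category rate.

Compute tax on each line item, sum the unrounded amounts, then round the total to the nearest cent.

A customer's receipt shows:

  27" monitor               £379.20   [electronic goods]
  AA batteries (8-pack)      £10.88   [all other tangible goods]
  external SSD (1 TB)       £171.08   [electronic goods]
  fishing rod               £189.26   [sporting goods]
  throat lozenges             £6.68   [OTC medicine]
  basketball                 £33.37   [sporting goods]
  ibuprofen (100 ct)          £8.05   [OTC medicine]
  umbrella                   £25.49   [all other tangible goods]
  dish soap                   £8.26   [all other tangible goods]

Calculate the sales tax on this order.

£53.62

27" monitor £379.20: electronic goods → 6.25% + 1.75% surcharge = 8% → £30.336
AA batteries (8-pack) £10.88: all other tangible goods → 9.5% → £1.0336
External SSD (1 TB) £171.08: electronic goods → 6.25% → £10.6925
Fishing rod £189.26: sporting goods → 3.75% → £7.09725
Throat lozenges £6.68: OTC medicine → 0% → £0.00
Basketball £33.37: sporting goods → 3.75% → £1.251375
Ibuprofen (100 ct) £8.05: OTC medicine → 0% → £0.00
Umbrella £25.49: all other tangible goods → 9.5% → £2.42155
Dish soap £8.26: all other tangible goods → 9.5% → £0.7847
Unrounded tax sum = £53.616975 → £53.62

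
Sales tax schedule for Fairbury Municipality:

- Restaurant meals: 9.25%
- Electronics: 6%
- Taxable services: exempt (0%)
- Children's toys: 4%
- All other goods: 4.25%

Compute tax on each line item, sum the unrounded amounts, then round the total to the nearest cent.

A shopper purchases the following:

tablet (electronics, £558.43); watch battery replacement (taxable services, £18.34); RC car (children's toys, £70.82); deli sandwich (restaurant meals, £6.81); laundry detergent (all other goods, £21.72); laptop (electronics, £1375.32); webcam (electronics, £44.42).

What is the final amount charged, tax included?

Tablet £558.43: electronics → 6% → £33.5058
Watch battery replacement £18.34: taxable services → 0% → £0.00
RC car £70.82: children's toys → 4% → £2.8328
Deli sandwich £6.81: restaurant meals → 9.25% → £0.629925
Laundry detergent £21.72: all other goods → 4.25% → £0.9231
Laptop £1375.32: electronics → 6% → £82.5192
Webcam £44.42: electronics → 6% → £2.6652
Subtotal = £2095.86; unrounded tax = £123.076025 → £123.08; total due = £2218.94

£2218.94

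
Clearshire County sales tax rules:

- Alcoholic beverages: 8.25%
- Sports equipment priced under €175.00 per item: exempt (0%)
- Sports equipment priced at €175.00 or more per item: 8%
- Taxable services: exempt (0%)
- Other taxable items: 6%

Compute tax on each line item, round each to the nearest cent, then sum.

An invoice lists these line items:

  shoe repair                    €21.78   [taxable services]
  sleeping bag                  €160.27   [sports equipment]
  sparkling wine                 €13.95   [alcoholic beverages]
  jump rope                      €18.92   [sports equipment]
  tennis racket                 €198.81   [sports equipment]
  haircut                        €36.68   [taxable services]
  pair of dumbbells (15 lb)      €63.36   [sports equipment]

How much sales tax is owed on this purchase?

Shoe repair €21.78: taxable services → 0% → €0.00
Sleeping bag €160.27: sports equipment, under €175.00 → 0% → €0.00
Sparkling wine €13.95: alcoholic beverages → 8.25% → €1.15
Jump rope €18.92: sports equipment, under €175.00 → 0% → €0.00
Tennis racket €198.81: sports equipment, €175.00 or more → 8% → €15.90
Haircut €36.68: taxable services → 0% → €0.00
Pair of dumbbells (15 lb) €63.36: sports equipment, under €175.00 → 0% → €0.00
Total tax = €1.15 + €15.90 = €17.05

€17.05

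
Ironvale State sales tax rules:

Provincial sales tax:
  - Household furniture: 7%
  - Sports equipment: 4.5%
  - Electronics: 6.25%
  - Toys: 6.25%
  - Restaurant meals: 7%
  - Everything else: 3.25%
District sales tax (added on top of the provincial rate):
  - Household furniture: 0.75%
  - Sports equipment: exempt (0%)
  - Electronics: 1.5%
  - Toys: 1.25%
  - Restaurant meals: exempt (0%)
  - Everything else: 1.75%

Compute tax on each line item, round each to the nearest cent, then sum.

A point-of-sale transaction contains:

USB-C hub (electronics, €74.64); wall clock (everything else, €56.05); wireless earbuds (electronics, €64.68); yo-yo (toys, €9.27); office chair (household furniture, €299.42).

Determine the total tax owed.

€37.50

USB-C hub €74.64: electronics → 6.25% + 1.5% district = 7.75% → €5.78
Wall clock €56.05: everything else → 3.25% + 1.75% district = 5% → €2.80
Wireless earbuds €64.68: electronics → 6.25% + 1.5% district = 7.75% → €5.01
Yo-yo €9.27: toys → 6.25% + 1.25% district = 7.5% → €0.70
Office chair €299.42: household furniture → 7% + 0.75% district = 7.75% → €23.21
Total tax = €5.78 + €2.80 + €5.01 + €0.70 + €23.21 = €37.50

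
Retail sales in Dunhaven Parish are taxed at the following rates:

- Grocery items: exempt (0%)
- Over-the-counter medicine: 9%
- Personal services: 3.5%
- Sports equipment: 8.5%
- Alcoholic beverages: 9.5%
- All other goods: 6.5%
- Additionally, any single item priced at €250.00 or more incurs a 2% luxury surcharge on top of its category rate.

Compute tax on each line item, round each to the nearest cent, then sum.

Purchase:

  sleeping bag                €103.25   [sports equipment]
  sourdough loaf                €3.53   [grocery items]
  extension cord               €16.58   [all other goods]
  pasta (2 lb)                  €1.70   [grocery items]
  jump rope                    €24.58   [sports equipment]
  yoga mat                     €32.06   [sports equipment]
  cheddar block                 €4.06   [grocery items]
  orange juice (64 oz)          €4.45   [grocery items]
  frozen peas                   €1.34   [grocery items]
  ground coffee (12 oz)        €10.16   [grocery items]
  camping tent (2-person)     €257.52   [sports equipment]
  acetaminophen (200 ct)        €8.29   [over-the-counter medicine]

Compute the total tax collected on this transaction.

€42.47

Sleeping bag €103.25: sports equipment → 8.5% → €8.78
Sourdough loaf €3.53: grocery items → 0% → €0.00
Extension cord €16.58: all other goods → 6.5% → €1.08
Pasta (2 lb) €1.70: grocery items → 0% → €0.00
Jump rope €24.58: sports equipment → 8.5% → €2.09
Yoga mat €32.06: sports equipment → 8.5% → €2.73
Cheddar block €4.06: grocery items → 0% → €0.00
Orange juice (64 oz) €4.45: grocery items → 0% → €0.00
Frozen peas €1.34: grocery items → 0% → €0.00
Ground coffee (12 oz) €10.16: grocery items → 0% → €0.00
Camping tent (2-person) €257.52: sports equipment → 8.5% + 2% surcharge = 10.5% → €27.04
Acetaminophen (200 ct) €8.29: over-the-counter medicine → 9% → €0.75
Total tax = €8.78 + €1.08 + €2.09 + €2.73 + €27.04 + €0.75 = €42.47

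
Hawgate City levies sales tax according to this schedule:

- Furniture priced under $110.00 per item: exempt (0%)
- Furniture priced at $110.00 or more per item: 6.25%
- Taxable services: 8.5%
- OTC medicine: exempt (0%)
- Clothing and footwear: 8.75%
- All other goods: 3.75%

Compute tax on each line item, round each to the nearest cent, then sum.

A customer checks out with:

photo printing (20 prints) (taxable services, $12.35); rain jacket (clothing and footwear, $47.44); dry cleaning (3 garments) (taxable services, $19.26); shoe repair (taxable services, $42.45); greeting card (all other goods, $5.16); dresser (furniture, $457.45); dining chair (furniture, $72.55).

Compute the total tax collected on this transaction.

$39.23

Photo printing (20 prints) $12.35: taxable services → 8.5% → $1.05
Rain jacket $47.44: clothing and footwear → 8.75% → $4.15
Dry cleaning (3 garments) $19.26: taxable services → 8.5% → $1.64
Shoe repair $42.45: taxable services → 8.5% → $3.61
Greeting card $5.16: all other goods → 3.75% → $0.19
Dresser $457.45: furniture, $110.00 or more → 6.25% → $28.59
Dining chair $72.55: furniture, under $110.00 → 0% → $0.00
Total tax = $1.05 + $4.15 + $1.64 + $3.61 + $0.19 + $28.59 = $39.23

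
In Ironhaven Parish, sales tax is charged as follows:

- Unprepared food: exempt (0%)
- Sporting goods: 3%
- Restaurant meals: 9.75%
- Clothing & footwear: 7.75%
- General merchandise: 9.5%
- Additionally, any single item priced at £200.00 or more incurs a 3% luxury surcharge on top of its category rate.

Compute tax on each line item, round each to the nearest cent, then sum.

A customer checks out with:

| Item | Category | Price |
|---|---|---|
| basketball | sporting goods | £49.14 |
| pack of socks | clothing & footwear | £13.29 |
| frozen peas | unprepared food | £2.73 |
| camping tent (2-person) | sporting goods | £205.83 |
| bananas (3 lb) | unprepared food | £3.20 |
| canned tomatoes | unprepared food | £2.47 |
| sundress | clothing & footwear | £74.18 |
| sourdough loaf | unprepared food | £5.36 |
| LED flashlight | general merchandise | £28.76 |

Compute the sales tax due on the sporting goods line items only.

Basketball £49.14: sporting goods → 3% → £1.47
Camping tent (2-person) £205.83: sporting goods → 3% + 3% surcharge = 6% → £12.35
Tax on sporting goods = £1.47 + £12.35 = £13.82

£13.82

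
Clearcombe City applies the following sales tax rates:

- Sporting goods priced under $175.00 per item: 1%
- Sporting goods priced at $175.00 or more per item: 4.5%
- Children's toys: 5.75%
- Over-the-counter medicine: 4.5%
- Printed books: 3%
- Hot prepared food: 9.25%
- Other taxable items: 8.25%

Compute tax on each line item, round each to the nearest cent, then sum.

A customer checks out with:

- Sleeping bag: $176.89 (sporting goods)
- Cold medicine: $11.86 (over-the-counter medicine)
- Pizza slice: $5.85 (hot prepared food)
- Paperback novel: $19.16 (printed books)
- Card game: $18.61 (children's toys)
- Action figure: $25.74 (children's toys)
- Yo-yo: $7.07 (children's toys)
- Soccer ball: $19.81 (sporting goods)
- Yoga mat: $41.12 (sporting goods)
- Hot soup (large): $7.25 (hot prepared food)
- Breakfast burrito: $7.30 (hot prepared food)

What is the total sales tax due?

Sleeping bag $176.89: sporting goods, $175.00 or more → 4.5% → $7.96
Cold medicine $11.86: over-the-counter medicine → 4.5% → $0.53
Pizza slice $5.85: hot prepared food → 9.25% → $0.54
Paperback novel $19.16: printed books → 3% → $0.57
Card game $18.61: children's toys → 5.75% → $1.07
Action figure $25.74: children's toys → 5.75% → $1.48
Yo-yo $7.07: children's toys → 5.75% → $0.41
Soccer ball $19.81: sporting goods, under $175.00 → 1% → $0.20
Yoga mat $41.12: sporting goods, under $175.00 → 1% → $0.41
Hot soup (large) $7.25: hot prepared food → 9.25% → $0.67
Breakfast burrito $7.30: hot prepared food → 9.25% → $0.68
Total tax = $7.96 + $0.53 + $0.54 + $0.57 + $1.07 + $1.48 + $0.41 + $0.20 + $0.41 + $0.67 + $0.68 = $14.52

$14.52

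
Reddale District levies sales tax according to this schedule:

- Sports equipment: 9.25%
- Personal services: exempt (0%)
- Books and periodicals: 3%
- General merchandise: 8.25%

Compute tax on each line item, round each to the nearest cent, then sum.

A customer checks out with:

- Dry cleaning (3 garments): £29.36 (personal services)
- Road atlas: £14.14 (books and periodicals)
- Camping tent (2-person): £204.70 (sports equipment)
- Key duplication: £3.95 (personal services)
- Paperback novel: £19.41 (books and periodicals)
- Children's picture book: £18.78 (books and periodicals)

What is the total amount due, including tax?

£310.83

Dry cleaning (3 garments) £29.36: personal services → 0% → £0.00
Road atlas £14.14: books and periodicals → 3% → £0.42
Camping tent (2-person) £204.70: sports equipment → 9.25% → £18.93
Key duplication £3.95: personal services → 0% → £0.00
Paperback novel £19.41: books and periodicals → 3% → £0.58
Children's picture book £18.78: books and periodicals → 3% → £0.56
Subtotal = £290.34; tax = £20.49; total due = £310.83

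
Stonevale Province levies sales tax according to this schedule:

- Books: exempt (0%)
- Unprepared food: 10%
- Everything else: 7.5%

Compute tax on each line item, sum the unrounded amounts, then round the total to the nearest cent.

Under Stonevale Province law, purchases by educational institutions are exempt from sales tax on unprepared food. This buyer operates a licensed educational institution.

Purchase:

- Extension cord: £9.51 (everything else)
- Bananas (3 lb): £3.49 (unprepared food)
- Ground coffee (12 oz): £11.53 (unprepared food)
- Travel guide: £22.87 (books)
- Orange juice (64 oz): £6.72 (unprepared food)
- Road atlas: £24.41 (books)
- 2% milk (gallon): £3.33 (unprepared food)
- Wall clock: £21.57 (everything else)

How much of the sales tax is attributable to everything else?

Extension cord £9.51: everything else → 7.5% → £0.71325
Wall clock £21.57: everything else → 7.5% → £1.61775
Tax on everything else: unrounded sum = £2.331 → £2.33

£2.33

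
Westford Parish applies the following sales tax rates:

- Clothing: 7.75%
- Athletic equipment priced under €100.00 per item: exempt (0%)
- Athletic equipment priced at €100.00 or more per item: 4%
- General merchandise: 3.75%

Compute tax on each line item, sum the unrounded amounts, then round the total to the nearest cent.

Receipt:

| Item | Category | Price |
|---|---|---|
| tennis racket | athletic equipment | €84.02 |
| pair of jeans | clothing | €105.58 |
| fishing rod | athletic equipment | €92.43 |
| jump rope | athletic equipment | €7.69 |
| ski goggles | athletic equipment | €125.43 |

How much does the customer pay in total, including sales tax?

€428.35

Tennis racket €84.02: athletic equipment, under €100.00 → 0% → €0.00
Pair of jeans €105.58: clothing → 7.75% → €8.18245
Fishing rod €92.43: athletic equipment, under €100.00 → 0% → €0.00
Jump rope €7.69: athletic equipment, under €100.00 → 0% → €0.00
Ski goggles €125.43: athletic equipment, €100.00 or more → 4% → €5.0172
Subtotal = €415.15; unrounded tax = €13.19965 → €13.20; total due = €428.35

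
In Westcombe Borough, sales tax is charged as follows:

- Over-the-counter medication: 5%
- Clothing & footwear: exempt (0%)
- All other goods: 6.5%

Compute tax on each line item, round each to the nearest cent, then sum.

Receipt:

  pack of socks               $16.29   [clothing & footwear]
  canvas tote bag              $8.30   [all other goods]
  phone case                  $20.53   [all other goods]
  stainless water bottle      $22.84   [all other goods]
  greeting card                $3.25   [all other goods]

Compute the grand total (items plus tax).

$74.77

Pack of socks $16.29: clothing & footwear → 0% → $0.00
Canvas tote bag $8.30: all other goods → 6.5% → $0.54
Phone case $20.53: all other goods → 6.5% → $1.33
Stainless water bottle $22.84: all other goods → 6.5% → $1.48
Greeting card $3.25: all other goods → 6.5% → $0.21
Subtotal = $71.21; tax = $3.56; total due = $74.77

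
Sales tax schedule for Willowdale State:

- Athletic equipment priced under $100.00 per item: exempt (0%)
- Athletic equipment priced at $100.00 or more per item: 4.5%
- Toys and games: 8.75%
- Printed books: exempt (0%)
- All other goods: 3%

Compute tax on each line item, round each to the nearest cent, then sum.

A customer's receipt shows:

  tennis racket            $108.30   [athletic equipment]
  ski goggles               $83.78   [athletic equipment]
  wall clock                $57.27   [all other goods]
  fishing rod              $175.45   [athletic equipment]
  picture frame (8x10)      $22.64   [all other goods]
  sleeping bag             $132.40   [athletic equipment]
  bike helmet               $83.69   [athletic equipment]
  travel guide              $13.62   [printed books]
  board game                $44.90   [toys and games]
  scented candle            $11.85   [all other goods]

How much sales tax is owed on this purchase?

Tennis racket $108.30: athletic equipment, $100.00 or more → 4.5% → $4.87
Ski goggles $83.78: athletic equipment, under $100.00 → 0% → $0.00
Wall clock $57.27: all other goods → 3% → $1.72
Fishing rod $175.45: athletic equipment, $100.00 or more → 4.5% → $7.90
Picture frame (8x10) $22.64: all other goods → 3% → $0.68
Sleeping bag $132.40: athletic equipment, $100.00 or more → 4.5% → $5.96
Bike helmet $83.69: athletic equipment, under $100.00 → 0% → $0.00
Travel guide $13.62: printed books → 0% → $0.00
Board game $44.90: toys and games → 8.75% → $3.93
Scented candle $11.85: all other goods → 3% → $0.36
Total tax = $4.87 + $1.72 + $7.90 + $0.68 + $5.96 + $3.93 + $0.36 = $25.42

$25.42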